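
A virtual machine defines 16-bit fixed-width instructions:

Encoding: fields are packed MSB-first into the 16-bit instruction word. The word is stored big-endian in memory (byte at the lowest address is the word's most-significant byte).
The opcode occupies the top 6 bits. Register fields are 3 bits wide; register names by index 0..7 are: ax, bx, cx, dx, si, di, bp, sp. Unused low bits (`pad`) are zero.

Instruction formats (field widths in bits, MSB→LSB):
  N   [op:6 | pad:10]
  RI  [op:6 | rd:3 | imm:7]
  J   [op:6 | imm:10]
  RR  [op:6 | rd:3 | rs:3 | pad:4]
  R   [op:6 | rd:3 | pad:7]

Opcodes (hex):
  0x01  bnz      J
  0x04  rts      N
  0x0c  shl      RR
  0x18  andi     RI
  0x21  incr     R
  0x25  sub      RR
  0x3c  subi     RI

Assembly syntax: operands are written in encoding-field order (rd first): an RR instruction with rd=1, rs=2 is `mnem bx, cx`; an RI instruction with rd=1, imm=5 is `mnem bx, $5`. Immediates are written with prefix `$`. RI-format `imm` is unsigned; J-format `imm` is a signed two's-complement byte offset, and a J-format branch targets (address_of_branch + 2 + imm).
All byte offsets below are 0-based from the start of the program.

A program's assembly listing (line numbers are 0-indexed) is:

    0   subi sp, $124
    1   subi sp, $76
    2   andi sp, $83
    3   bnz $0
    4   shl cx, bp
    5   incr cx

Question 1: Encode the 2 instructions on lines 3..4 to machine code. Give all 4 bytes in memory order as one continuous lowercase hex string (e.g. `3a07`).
04003160

line 3 (bnz): pack op=0x1:6|imm=0:10 = 0x0400; big→ 04 00
line 4 (shl): pack op=0xc:6|rd=2:3|rs=6:3|pad=0:4 = 0x3160; big→ 31 60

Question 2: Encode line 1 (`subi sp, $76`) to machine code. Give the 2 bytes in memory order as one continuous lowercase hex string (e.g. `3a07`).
L1: subi op=0x3c:6|rd=7:3|imm=76:7 ⇒ 0xf3cc ⇒ big f3 cc

f3cc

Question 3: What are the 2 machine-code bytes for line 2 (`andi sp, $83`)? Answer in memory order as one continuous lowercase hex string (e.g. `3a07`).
2. andi fields op=0x18:6|rd=7:3|imm=83:7 → word 63d3h → 63 d3

63d3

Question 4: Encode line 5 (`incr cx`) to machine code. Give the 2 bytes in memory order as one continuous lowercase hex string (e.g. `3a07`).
5. incr fields op=0x21:6|rd=2:3|pad=0:7 → word 8500h → 85 00

8500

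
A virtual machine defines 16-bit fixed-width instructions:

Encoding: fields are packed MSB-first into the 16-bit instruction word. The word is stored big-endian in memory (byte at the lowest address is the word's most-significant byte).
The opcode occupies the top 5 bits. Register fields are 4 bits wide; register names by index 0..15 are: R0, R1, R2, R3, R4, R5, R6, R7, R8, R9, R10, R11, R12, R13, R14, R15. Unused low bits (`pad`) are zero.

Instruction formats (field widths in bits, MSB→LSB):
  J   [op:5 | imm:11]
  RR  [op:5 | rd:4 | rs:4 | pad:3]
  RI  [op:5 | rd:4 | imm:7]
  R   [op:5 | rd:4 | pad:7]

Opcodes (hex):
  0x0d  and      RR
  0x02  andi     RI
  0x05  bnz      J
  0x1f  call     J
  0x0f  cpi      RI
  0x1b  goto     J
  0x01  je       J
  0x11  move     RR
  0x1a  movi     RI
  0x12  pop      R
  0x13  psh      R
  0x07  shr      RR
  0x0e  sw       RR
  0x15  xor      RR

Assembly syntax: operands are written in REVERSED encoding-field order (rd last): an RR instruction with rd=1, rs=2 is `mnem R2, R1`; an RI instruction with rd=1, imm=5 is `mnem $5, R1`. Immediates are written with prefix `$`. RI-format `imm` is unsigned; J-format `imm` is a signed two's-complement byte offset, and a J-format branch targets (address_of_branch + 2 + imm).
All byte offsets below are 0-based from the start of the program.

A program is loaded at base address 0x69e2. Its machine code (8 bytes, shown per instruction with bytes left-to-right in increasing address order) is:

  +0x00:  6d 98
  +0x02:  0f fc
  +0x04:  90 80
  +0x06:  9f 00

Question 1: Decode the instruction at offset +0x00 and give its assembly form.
+0x00: 6d 98 ⇒ word 0x6d98 (big)
  op=0x6d98>>11=0xd ⇒ and (RR)
  rd: (w>>7)&0xf=0xb → R11
  rs: (w>>3)&0xf=0x3 → R3

and R3, R11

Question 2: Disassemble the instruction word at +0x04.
+0x04: 90 80 ⇒ word 0x9080 (big)
  top 5b → 0x12 → pop [R]
  rd: (w>>7)&0xf=0x1 → R1

pop R1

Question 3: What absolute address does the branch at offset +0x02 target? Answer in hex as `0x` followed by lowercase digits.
0x69e2

[02] 0f fc → 0x0ffc
  top 5b → 0x1 → je [J]
  [10:0] imm=2044 (s11→-4) = $-4
  target = base 0x69e2 + off 0x02 + 2 + imm -4 = 0x69e2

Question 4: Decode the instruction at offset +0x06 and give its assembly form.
+0x06: 9f 00 ⇒ word 0x9f00 (big)
  op=0x9f00>>11=0x13 ⇒ psh (R)
  [10:7] rd=14 = R14

psh R14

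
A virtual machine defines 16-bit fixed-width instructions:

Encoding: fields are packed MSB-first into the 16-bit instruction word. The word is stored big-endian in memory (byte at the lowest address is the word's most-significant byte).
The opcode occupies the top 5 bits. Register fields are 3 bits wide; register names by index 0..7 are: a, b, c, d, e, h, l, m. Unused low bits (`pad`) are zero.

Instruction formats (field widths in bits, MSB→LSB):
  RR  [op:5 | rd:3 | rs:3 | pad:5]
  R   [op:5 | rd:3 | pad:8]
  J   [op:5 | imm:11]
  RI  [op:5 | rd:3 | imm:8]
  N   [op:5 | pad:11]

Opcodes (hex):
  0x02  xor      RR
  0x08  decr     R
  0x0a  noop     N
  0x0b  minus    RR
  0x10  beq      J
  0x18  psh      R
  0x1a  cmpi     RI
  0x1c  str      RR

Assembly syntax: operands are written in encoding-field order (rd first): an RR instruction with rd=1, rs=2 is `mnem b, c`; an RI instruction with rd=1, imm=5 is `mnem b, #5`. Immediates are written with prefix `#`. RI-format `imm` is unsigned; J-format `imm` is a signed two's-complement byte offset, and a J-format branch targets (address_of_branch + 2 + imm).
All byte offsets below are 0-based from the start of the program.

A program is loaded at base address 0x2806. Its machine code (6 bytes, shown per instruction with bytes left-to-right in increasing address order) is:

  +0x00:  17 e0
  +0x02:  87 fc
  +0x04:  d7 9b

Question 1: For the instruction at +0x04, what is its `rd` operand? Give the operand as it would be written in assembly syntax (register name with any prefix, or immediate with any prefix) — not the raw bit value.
[04] d7 9b → 0xd79b
  opcode bits[15:11]=0x1a: cmpi/RI
  rd: (w>>8)&0x7=0x7 → m
  imm: (w>>0)&0xff=0x9b → #155

m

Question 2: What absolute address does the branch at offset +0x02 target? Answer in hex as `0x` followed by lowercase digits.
off 0x02: read 87 fc as big → 0x87fc
  opcode bits[15:11]=0x10: beq/J
  imm: (w>>0)&0x7ff=0x7fc (s11→-4) → #-4
  target = base 0x2806 + off 0x02 + 2 + imm -4 = 0x2806

0x2806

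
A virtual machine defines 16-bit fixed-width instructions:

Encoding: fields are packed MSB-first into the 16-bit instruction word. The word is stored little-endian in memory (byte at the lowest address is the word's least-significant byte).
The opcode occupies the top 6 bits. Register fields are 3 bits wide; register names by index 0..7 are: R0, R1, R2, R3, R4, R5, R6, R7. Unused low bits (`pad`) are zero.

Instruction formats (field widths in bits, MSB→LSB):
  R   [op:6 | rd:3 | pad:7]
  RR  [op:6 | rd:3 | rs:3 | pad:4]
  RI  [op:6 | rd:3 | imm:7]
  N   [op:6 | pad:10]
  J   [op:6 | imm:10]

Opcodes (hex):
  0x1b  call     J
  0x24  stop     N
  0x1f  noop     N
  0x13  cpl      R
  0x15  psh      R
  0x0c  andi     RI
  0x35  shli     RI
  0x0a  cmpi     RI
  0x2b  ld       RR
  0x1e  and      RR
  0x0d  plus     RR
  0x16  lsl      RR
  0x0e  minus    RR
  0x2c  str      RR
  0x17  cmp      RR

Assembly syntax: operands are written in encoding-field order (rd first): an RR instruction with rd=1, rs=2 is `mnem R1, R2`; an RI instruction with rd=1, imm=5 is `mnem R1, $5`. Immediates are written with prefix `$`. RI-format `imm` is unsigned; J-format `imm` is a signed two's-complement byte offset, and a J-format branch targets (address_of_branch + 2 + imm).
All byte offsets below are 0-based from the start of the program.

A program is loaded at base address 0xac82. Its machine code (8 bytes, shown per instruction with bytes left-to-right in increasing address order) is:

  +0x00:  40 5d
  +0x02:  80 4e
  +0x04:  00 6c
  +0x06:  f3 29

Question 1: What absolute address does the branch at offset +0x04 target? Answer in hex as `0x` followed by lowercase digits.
off 0x04: read 00 6c as little → 0x6c00
  op=0x6c00>>10=0x1b ⇒ call (J)
  imm: (w>>0)&0x3ff=0x0 → $0
  target = base 0xac82 + off 0x04 + 2 + imm 0 = 0xac88

0xac88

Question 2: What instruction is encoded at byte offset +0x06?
[06] f3 29 → 0x29f3
  top 6b → 0xa → cmpi [RI]
  rd@[9:7]=0x3 ⇒ R3
  imm@[6:0]=0x73 ⇒ $115

cmpi R3, $115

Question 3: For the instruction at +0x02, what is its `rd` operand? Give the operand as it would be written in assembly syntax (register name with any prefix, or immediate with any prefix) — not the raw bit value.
@+02  little-endian(80 4e) = 0x4e80
  op=0x4e80>>10=0x13 ⇒ cpl (R)
  rd@[9:7]=0x5 ⇒ R5

R5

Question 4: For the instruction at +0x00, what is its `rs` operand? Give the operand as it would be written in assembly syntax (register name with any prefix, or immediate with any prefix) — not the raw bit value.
R4

off 0x00: read 40 5d as little → 0x5d40
  top 6b → 0x17 → cmp [RR]
  rd@[9:7]=0x2 ⇒ R2
  rs@[6:4]=0x4 ⇒ R4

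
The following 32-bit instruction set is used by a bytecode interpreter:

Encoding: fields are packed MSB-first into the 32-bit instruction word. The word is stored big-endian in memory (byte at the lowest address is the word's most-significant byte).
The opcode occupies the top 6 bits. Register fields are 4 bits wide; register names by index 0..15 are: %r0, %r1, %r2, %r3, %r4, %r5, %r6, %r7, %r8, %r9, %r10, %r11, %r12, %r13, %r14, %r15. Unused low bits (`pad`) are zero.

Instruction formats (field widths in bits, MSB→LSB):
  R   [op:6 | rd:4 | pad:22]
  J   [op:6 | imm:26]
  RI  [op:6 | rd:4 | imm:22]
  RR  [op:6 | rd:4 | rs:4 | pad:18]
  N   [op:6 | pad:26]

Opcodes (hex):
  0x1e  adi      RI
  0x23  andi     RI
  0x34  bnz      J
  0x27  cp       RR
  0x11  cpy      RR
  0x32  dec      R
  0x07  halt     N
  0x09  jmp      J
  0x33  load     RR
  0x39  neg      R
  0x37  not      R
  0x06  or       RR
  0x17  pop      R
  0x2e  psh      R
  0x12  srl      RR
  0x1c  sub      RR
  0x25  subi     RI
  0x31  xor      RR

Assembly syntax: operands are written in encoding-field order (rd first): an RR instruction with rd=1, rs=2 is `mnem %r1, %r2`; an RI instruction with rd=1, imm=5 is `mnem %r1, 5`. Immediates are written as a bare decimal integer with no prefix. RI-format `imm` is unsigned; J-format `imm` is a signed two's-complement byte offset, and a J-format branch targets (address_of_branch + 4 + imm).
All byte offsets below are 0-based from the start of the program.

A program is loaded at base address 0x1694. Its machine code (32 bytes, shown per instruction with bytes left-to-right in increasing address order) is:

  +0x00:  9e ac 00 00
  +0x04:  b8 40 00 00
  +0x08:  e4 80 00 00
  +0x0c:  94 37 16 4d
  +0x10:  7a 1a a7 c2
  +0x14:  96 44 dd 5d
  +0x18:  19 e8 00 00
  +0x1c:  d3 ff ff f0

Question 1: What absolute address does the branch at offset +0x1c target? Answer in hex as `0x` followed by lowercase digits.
off 0x1c: read d3 ff ff f0 as big → 0xd3fffff0
  op=0xd3fffff0>>26=0x34 ⇒ bnz (J)
  [25:0] imm=67108848 (s26→-16) = -16
  target = base 0x1694 + off 0x1c + 4 + imm -16 = 0x16a4

0x16a4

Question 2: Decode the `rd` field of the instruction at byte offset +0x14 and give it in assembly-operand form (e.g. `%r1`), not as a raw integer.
off 0x14: read 96 44 dd 5d as big → 0x9644dd5d
  opcode bits[31:26]=0x25: subi/RI
  rd@[25:22]=0x9 ⇒ %r9
  imm@[21:0]=0x4dd5d ⇒ 318813

%r9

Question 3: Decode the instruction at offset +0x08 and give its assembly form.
+0x08: e4 80 00 00 ⇒ word 0xe4800000 (big)
  opcode bits[31:26]=0x39: neg/R
  rd: (w>>22)&0xf=0x2 → %r2

neg %r2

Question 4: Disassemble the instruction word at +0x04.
+0x04: b8 40 00 00 ⇒ word 0xb8400000 (big)
  op=0xb8400000>>26=0x2e ⇒ psh (R)
  [25:22] rd=1 = %r1

psh %r1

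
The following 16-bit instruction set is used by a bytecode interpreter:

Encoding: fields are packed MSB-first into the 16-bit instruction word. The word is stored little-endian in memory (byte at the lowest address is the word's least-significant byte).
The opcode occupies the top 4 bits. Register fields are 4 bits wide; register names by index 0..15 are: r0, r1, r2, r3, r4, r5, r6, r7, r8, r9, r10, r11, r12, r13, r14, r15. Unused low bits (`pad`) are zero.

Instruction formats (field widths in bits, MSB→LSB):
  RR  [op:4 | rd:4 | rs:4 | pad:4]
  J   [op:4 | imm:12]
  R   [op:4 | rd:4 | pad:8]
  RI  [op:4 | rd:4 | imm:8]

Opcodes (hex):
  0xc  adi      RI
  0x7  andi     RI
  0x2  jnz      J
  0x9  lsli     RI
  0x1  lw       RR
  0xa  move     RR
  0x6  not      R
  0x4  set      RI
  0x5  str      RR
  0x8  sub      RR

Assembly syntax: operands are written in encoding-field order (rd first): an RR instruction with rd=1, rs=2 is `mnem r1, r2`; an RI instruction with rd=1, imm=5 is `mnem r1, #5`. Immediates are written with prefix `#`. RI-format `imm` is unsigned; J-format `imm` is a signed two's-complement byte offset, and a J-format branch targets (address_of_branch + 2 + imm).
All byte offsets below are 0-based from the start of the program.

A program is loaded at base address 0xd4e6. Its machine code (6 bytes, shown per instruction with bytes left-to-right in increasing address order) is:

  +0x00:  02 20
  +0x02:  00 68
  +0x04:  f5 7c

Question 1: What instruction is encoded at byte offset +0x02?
@+02  little-endian(00 68) = 0x6800
  top 4b → 0x6 → not [R]
  rd: (w>>8)&0xf=0x8 → r8

not r8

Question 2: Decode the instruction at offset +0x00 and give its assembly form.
+0x00: 02 20 ⇒ word 0x2002 (little)
  top 4b → 0x2 → jnz [J]
  imm: (w>>0)&0xfff=0x2 → #2

jnz #2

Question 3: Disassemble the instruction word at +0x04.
[04] f5 7c → 0x7cf5
  opcode bits[15:12]=0x7: andi/RI
  rd: (w>>8)&0xf=0xc → r12
  imm: (w>>0)&0xff=0xf5 → #245

andi r12, #245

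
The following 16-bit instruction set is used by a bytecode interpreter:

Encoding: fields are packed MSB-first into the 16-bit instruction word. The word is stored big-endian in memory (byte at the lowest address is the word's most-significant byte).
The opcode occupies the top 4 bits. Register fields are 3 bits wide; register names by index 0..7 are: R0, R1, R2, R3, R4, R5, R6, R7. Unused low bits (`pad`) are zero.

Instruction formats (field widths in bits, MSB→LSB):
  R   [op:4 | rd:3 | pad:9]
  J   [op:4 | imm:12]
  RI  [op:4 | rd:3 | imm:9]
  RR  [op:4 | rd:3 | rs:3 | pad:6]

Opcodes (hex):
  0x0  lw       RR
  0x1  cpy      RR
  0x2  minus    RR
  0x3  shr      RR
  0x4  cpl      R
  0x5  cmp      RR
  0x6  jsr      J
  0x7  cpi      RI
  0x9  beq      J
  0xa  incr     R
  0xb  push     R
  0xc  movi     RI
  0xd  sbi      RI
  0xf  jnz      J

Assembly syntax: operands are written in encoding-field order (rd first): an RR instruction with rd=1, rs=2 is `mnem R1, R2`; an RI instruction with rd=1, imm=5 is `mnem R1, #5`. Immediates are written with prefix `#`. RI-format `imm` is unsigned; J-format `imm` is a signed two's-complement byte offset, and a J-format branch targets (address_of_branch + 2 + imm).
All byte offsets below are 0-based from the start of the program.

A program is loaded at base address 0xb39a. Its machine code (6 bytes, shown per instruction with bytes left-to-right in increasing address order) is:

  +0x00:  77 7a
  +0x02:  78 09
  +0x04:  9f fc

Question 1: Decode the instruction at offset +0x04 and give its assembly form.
beq #-4

@+04  big-endian(9f fc) = 0x9ffc
  opcode bits[15:12]=0x9: beq/J
  imm: (w>>0)&0xfff=0xffc (s12→-4) → #-4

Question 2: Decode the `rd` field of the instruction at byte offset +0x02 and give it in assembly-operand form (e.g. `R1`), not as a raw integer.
R4

+0x02: 78 09 ⇒ word 0x7809 (big)
  op=0x7809>>12=0x7 ⇒ cpi (RI)
  rd: (w>>9)&0x7=0x4 → R4
  imm: (w>>0)&0x1ff=0x9 → #9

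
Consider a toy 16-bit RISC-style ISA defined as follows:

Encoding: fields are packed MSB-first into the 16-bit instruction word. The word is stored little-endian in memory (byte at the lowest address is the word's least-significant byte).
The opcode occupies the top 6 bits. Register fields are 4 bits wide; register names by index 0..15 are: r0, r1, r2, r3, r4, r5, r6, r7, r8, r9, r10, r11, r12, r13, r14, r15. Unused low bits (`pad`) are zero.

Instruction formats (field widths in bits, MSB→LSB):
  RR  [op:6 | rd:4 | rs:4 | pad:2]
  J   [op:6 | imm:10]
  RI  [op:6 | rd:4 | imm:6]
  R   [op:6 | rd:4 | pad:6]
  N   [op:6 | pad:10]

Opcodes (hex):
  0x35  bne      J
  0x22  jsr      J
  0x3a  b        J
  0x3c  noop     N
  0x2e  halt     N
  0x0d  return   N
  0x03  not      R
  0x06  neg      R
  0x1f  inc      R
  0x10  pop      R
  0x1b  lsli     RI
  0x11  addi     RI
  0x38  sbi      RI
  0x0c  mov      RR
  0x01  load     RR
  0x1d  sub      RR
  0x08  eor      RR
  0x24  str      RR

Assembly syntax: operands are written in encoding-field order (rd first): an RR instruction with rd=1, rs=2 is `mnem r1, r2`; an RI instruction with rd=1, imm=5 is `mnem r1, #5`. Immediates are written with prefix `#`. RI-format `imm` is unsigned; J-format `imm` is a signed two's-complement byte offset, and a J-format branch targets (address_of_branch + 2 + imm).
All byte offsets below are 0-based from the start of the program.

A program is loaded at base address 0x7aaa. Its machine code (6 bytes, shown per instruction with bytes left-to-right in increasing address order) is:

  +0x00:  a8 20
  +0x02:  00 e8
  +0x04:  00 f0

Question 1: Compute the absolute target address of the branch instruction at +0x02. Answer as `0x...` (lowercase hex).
+0x02: 00 e8 ⇒ word 0xe800 (little)
  top 6b → 0x3a → b [J]
  imm@[9:0]=0x0 ⇒ #0
  target = base 0x7aaa + off 0x02 + 2 + imm 0 = 0x7aae

0x7aae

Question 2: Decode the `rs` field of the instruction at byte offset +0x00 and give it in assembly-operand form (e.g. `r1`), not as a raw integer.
r10

@+00  little-endian(a8 20) = 0x20a8
  op=0x20a8>>10=0x8 ⇒ eor (RR)
  rd: (w>>6)&0xf=0x2 → r2
  rs: (w>>2)&0xf=0xa → r10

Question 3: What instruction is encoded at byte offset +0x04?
noop

off 0x04: read 00 f0 as little → 0xf000
  top 6b → 0x3c → noop [N]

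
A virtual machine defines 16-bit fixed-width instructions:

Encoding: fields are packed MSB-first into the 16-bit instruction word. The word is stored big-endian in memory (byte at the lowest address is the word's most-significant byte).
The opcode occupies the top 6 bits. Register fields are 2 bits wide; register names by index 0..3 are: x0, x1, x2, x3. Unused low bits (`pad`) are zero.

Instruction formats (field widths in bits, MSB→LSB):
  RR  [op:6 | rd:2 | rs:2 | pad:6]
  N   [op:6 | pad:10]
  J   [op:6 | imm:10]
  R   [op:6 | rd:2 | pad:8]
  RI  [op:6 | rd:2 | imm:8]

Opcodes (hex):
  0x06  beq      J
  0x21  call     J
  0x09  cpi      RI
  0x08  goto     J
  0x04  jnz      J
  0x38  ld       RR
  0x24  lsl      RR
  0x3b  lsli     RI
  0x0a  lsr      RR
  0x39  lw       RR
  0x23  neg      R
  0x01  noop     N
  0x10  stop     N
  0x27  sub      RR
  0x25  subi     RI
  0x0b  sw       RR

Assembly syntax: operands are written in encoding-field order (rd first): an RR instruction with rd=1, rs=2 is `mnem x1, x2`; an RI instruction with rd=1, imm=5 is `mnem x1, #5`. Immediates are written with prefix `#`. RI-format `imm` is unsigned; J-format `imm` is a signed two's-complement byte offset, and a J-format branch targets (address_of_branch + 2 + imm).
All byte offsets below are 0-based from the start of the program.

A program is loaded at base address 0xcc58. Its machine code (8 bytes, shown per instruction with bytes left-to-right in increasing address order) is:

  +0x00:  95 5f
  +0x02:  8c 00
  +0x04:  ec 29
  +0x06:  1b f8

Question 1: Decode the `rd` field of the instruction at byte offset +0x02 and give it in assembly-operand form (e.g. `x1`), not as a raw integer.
x0

+0x02: 8c 00 ⇒ word 0x8c00 (big)
  op=0x8c00>>10=0x23 ⇒ neg (R)
  rd: (w>>8)&0x3=0x0 → x0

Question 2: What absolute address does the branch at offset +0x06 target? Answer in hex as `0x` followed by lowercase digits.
0xcc58

@+06  big-endian(1b f8) = 0x1bf8
  top 6b → 0x6 → beq [J]
  imm@[9:0]=0x3f8 (s10→-8) ⇒ #-8
  target = base 0xcc58 + off 0x06 + 2 + imm -8 = 0xcc58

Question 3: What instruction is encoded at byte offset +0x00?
subi x1, #95

off 0x00: read 95 5f as big → 0x955f
  top 6b → 0x25 → subi [RI]
  [9:8] rd=1 = x1
  [7:0] imm=95 = #95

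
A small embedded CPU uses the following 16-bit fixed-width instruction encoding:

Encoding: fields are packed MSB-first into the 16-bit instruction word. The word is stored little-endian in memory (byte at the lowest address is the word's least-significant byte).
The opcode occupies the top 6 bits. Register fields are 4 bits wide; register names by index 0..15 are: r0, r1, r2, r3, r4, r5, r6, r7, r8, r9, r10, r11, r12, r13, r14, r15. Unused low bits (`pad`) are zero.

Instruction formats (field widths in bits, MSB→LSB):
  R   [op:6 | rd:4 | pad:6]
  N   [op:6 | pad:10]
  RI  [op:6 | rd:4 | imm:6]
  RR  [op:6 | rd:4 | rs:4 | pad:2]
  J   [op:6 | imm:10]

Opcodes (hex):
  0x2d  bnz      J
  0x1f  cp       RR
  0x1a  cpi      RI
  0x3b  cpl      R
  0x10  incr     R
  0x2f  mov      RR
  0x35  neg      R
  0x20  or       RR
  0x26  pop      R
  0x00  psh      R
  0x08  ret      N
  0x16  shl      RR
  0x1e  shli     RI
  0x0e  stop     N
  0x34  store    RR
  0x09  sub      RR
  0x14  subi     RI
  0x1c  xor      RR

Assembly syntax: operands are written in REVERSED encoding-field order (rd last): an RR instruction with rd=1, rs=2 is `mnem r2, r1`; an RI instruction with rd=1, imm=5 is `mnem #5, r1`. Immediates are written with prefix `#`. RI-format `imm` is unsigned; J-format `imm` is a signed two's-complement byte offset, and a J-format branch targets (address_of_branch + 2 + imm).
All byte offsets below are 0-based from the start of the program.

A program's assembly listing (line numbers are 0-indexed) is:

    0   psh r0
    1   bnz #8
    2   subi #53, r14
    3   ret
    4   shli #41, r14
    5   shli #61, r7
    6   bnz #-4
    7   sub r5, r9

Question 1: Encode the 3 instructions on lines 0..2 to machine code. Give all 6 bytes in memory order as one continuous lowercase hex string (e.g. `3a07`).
000008b4b553

0. psh fields op=0x0:6|rd=0:4|pad=0:6 → word 0000h → 00 00
1. bnz fields op=0x2d:6|imm=8:10 → word b408h → 08 b4
2. subi fields op=0x14:6|rd=14:4|imm=53:6 → word 53b5h → b5 53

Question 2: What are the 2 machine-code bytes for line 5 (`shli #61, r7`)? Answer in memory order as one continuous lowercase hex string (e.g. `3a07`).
L5: shli op=0x1e:6|rd=7:4|imm=61:6 ⇒ 0x79fd ⇒ little fd 79

fd79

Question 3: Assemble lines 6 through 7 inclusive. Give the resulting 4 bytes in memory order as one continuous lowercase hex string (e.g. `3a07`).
6. bnz fields op=0x2d:6|imm=-4:10 → word b7fch → fc b7
7. sub fields op=0x9:6|rd=9:4|rs=5:4|pad=0:2 → word 2654h → 54 26

fcb75426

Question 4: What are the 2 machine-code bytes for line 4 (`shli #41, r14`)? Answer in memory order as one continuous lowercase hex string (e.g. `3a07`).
4. shli fields op=0x1e:6|rd=14:4|imm=41:6 → word 7ba9h → a9 7b

a97b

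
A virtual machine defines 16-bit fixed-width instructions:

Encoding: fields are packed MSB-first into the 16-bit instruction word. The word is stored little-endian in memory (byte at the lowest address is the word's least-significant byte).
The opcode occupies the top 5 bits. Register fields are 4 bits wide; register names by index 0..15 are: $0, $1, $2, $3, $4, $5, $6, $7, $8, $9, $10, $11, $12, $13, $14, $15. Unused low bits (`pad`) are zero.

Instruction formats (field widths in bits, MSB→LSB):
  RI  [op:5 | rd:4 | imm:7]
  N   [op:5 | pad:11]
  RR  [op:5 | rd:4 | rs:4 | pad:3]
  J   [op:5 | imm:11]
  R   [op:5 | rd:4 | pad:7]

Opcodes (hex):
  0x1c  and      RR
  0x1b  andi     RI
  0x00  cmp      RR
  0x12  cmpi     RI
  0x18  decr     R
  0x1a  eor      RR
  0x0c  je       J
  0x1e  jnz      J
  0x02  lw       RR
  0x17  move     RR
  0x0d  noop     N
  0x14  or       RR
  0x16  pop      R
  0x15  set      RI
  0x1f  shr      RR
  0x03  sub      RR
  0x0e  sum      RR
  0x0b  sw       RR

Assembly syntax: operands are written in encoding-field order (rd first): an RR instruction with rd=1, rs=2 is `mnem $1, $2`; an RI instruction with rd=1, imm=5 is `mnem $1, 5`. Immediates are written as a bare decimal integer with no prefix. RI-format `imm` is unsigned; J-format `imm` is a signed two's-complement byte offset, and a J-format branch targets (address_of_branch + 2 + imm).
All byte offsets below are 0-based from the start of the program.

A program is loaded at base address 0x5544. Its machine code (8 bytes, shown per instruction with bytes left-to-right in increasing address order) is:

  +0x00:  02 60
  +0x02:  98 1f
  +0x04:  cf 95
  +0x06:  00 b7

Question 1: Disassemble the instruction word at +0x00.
+0x00: 02 60 ⇒ word 0x6002 (little)
  opcode bits[15:11]=0xc: je/J
  imm: (w>>0)&0x7ff=0x2 → 2

je 2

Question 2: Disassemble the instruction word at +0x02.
+0x02: 98 1f ⇒ word 0x1f98 (little)
  op=0x1f98>>11=0x3 ⇒ sub (RR)
  [10:7] rd=15 = $15
  [6:3] rs=3 = $3

sub $15, $3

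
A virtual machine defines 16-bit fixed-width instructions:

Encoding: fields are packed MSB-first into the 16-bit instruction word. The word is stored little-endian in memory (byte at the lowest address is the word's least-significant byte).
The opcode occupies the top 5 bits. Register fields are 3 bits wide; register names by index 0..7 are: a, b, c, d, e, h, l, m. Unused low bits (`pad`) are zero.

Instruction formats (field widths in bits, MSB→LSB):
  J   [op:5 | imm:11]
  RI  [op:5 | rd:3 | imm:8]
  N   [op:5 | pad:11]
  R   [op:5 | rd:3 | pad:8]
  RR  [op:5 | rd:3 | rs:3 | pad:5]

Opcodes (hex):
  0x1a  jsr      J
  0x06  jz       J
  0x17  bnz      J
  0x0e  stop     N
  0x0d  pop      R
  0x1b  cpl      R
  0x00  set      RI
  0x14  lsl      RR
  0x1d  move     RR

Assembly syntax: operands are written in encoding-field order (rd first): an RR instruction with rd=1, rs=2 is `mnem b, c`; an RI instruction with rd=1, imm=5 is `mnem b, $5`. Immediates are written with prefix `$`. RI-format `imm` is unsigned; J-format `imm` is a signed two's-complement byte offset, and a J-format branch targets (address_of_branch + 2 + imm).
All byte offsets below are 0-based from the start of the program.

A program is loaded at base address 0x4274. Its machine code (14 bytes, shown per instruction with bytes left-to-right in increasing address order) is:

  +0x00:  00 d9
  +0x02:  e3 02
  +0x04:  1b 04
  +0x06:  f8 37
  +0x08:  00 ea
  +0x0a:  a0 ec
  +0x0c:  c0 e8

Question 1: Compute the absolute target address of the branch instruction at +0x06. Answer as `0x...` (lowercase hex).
0x4274

[06] f8 37 → 0x37f8
  op=0x37f8>>11=0x6 ⇒ jz (J)
  [10:0] imm=2040 (s11→-8) = $-8
  target = base 0x4274 + off 0x06 + 2 + imm -8 = 0x4274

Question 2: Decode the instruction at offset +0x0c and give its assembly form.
[0c] c0 e8 → 0xe8c0
  top 5b → 0x1d → move [RR]
  rd: (w>>8)&0x7=0x0 → a
  rs: (w>>5)&0x7=0x6 → l

move a, l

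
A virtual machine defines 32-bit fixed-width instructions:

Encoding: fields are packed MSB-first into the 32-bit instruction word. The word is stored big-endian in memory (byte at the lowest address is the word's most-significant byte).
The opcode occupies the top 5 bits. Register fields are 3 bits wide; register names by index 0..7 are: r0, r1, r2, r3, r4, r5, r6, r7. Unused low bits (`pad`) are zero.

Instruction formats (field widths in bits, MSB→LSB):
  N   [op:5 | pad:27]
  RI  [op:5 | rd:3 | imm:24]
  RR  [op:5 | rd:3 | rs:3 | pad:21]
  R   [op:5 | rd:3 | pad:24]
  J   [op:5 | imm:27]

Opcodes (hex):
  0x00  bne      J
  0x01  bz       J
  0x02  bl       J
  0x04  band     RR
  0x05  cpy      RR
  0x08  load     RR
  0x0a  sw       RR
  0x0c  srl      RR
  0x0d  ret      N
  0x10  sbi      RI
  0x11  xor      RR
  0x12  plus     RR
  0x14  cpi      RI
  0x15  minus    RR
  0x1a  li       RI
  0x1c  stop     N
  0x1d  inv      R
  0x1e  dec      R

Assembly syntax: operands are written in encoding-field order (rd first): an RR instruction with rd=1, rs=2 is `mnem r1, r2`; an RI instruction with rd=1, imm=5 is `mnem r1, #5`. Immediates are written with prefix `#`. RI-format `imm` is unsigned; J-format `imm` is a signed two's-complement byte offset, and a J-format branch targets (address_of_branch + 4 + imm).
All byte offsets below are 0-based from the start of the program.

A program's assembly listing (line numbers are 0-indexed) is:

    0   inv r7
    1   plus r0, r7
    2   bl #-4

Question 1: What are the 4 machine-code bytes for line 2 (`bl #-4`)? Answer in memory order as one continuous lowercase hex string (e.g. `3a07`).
line 2 (bl): pack op=0x2:5|imm=-4:27 = 0x17fffffc; big→ 17 ff ff fc

17fffffc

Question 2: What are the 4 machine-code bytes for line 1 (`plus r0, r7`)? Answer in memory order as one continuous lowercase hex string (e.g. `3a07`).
1. plus fields op=0x12:5|rd=0:3|rs=7:3|pad=0:21 → word 90e00000h → 90 e0 00 00

90e00000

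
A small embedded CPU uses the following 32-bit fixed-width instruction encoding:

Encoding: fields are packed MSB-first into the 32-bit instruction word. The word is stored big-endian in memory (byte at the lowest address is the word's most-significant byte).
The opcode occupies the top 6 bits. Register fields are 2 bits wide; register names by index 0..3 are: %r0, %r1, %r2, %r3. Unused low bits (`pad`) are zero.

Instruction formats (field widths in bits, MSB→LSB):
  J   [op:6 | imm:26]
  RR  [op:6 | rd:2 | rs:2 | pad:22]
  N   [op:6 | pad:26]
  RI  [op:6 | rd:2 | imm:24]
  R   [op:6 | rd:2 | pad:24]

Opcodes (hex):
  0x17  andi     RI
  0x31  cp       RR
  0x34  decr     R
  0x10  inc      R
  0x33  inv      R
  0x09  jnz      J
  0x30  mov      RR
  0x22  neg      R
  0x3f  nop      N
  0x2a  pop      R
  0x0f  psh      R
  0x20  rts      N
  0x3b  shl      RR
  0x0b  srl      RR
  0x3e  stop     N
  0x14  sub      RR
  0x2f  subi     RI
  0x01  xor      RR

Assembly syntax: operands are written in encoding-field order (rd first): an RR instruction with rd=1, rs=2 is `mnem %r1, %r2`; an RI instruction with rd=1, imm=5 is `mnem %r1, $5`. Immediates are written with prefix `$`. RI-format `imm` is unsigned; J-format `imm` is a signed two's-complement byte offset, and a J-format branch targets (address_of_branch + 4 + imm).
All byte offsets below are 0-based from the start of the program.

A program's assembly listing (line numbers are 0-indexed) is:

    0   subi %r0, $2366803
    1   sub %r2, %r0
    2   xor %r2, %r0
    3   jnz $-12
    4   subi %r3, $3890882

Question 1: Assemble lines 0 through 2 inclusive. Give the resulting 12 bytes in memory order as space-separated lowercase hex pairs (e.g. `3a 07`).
L0: subi op=0x2f:6|rd=0:2|imm=2366803:24 ⇒ 0xbc241d53 ⇒ big bc 24 1d 53
L1: sub op=0x14:6|rd=2:2|rs=0:2|pad=0:22 ⇒ 0x52000000 ⇒ big 52 00 00 00
L2: xor op=0x1:6|rd=2:2|rs=0:2|pad=0:22 ⇒ 0x06000000 ⇒ big 06 00 00 00

bc 24 1d 53 52 00 00 00 06 00 00 00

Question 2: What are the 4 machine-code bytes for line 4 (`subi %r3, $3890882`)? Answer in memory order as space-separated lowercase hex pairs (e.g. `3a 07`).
bf 3b 5e c2

L4: subi op=0x2f:6|rd=3:2|imm=3890882:24 ⇒ 0xbf3b5ec2 ⇒ big bf 3b 5e c2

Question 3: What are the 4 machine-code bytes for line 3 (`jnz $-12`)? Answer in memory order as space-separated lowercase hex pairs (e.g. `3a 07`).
line 3 (jnz): pack op=0x9:6|imm=-12:26 = 0x27fffff4; big→ 27 ff ff f4

27 ff ff f4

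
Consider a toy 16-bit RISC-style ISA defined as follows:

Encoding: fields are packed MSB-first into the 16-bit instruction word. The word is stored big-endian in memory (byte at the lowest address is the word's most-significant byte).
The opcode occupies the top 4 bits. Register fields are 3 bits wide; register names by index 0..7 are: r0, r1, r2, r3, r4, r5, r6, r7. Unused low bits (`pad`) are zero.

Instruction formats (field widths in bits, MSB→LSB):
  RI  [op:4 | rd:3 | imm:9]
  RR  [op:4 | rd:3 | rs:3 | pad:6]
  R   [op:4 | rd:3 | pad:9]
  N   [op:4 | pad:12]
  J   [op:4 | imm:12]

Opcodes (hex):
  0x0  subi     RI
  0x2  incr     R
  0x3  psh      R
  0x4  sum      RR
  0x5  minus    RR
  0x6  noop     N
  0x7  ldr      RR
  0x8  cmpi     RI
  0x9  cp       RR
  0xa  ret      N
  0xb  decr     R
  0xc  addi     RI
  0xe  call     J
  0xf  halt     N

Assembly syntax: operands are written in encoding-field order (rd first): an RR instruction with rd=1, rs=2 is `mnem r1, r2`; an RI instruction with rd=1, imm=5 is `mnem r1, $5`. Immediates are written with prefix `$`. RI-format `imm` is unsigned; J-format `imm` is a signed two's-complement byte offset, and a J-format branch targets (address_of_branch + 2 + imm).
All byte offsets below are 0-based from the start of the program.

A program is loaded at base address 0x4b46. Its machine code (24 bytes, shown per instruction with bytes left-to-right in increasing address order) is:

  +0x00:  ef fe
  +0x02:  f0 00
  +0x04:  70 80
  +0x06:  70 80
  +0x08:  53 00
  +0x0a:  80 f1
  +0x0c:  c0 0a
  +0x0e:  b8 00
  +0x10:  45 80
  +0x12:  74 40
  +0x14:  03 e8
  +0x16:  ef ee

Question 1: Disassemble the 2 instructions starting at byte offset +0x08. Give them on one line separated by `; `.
minus r1, r4; cmpi r0, $241

@+08  big-endian(53 00) = 0x5300
  opcode bits[15:12]=0x5: minus/RR
  rd: (w>>9)&0x7=0x1 → r1
  rs: (w>>6)&0x7=0x4 → r4
@+0a  big-endian(80 f1) = 0x80f1
  opcode bits[15:12]=0x8: cmpi/RI
  rd: (w>>9)&0x7=0x0 → r0
  imm: (w>>0)&0x1ff=0xf1 → $241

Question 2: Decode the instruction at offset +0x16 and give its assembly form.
call $-18

[16] ef ee → 0xefee
  op=0xefee>>12=0xe ⇒ call (J)
  imm@[11:0]=0xfee (s12→-18) ⇒ $-18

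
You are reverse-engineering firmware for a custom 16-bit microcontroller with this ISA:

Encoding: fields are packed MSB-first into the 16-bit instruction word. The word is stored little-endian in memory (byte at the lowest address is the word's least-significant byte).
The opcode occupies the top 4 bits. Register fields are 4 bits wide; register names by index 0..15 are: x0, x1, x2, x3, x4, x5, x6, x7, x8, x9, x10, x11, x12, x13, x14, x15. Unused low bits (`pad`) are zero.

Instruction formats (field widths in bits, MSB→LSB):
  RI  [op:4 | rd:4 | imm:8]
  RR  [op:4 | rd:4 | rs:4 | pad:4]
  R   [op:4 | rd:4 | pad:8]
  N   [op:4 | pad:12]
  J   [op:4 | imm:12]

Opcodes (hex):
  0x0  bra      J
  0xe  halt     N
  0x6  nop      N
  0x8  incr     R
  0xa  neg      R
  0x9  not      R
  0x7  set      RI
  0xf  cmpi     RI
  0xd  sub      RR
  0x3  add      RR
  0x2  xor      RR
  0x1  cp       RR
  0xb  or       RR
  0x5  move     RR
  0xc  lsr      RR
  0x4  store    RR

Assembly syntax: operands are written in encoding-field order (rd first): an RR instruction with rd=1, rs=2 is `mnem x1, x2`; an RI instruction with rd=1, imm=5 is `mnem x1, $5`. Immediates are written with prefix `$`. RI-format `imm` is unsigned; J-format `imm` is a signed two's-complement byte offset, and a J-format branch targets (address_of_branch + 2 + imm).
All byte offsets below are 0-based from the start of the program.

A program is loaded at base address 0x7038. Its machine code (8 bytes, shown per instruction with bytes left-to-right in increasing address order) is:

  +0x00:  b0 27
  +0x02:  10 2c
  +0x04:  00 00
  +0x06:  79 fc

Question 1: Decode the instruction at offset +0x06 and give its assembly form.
cmpi x12, $121

[06] 79 fc → 0xfc79
  opcode bits[15:12]=0xf: cmpi/RI
  rd@[11:8]=0xc ⇒ x12
  imm@[7:0]=0x79 ⇒ $121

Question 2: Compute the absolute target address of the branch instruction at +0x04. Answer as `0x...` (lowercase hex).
+0x04: 00 00 ⇒ word 0x0000 (little)
  op=0x0000>>12=0x0 ⇒ bra (J)
  [11:0] imm=0 = $0
  target = base 0x7038 + off 0x04 + 2 + imm 0 = 0x703e

0x703e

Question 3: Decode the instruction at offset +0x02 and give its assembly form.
xor x12, x1

off 0x02: read 10 2c as little → 0x2c10
  opcode bits[15:12]=0x2: xor/RR
  rd: (w>>8)&0xf=0xc → x12
  rs: (w>>4)&0xf=0x1 → x1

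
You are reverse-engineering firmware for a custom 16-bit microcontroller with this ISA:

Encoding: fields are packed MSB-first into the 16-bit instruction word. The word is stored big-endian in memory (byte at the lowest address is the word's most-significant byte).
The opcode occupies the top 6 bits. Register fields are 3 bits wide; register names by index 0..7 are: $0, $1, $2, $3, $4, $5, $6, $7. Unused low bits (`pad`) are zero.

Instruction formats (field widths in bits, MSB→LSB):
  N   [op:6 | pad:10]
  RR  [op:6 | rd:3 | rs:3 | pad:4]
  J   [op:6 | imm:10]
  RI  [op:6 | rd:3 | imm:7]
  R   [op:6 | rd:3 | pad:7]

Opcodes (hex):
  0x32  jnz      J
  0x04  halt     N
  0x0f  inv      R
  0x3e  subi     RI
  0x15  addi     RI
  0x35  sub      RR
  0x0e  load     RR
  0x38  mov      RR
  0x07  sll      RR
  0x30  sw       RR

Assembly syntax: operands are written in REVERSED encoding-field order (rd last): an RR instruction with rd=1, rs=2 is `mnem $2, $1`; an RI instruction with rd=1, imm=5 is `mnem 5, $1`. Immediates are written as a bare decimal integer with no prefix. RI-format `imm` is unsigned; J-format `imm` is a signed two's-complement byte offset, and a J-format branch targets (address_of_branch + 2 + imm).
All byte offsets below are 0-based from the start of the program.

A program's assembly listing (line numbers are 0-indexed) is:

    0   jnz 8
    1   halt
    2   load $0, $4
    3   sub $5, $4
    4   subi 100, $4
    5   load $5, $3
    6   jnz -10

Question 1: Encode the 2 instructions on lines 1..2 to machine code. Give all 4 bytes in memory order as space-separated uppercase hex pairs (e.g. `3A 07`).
1. halt fields op=0x4:6|pad=0:10 → word 1000h → 10 00
2. load fields op=0xe:6|rd=4:3|rs=0:3|pad=0:4 → word 3a00h → 3a 00

10 00 3A 00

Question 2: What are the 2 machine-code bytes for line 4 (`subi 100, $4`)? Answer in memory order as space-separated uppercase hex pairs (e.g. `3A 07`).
4. subi fields op=0x3e:6|rd=4:3|imm=100:7 → word fa64h → fa 64

FA 64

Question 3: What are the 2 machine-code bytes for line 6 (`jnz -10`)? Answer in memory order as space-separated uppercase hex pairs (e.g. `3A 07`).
L6: jnz op=0x32:6|imm=-10:10 ⇒ 0xcbf6 ⇒ big cb f6

CB F6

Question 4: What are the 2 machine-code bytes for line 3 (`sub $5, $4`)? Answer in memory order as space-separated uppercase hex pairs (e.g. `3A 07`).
D6 50

line 3 (sub): pack op=0x35:6|rd=4:3|rs=5:3|pad=0:4 = 0xd650; big→ d6 50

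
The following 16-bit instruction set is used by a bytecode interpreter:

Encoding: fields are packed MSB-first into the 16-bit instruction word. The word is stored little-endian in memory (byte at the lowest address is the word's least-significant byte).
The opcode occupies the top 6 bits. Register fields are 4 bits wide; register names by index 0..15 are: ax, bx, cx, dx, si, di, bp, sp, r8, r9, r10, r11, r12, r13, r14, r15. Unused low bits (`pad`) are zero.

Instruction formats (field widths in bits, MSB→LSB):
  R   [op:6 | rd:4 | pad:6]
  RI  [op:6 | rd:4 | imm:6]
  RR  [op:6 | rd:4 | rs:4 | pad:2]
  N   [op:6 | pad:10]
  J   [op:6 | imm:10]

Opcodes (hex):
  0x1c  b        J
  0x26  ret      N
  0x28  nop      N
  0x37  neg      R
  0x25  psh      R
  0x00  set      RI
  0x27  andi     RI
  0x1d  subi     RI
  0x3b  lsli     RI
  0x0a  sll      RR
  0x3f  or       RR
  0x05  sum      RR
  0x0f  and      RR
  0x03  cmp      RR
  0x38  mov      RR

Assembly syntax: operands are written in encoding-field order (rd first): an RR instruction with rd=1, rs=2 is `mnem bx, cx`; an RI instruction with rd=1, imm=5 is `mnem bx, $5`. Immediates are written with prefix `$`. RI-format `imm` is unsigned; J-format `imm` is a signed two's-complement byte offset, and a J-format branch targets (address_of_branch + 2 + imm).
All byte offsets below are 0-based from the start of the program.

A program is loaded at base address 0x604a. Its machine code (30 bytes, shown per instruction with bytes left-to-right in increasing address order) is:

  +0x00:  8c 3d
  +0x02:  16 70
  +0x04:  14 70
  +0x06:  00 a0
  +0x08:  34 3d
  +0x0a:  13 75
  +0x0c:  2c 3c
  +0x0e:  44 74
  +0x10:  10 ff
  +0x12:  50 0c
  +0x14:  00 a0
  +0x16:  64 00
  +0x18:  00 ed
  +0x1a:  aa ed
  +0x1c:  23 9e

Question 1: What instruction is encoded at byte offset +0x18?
lsli si, $0

@+18  little-endian(00 ed) = 0xed00
  opcode bits[15:10]=0x3b: lsli/RI
  rd@[9:6]=0x4 ⇒ si
  imm@[5:0]=0x0 ⇒ $0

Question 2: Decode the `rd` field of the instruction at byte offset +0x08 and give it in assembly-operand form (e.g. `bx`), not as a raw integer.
si

[08] 34 3d → 0x3d34
  op=0x3d34>>10=0xf ⇒ and (RR)
  [9:6] rd=4 = si
  [5:2] rs=13 = r13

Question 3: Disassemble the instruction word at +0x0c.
and ax, r11

+0x0c: 2c 3c ⇒ word 0x3c2c (little)
  top 6b → 0xf → and [RR]
  rd: (w>>6)&0xf=0x0 → ax
  rs: (w>>2)&0xf=0xb → r11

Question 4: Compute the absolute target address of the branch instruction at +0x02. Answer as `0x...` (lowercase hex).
0x6064

@+02  little-endian(16 70) = 0x7016
  opcode bits[15:10]=0x1c: b/J
  imm@[9:0]=0x16 ⇒ $22
  target = base 0x604a + off 0x02 + 2 + imm 22 = 0x6064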